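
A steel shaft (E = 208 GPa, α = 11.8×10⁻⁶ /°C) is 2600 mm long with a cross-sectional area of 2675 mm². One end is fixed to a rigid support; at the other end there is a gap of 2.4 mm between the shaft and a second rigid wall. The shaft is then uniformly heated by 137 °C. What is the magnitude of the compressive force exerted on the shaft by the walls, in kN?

P ≈ 386 kN

Unrestrained expansion: δ_free = αΔT L = 11.8×10⁻⁶ × 137 × 2600 = 4.203 mm.
After closing the 2.4 mm clearance, 4.203 − 2.4 = 1.803 mm of expansion remains to be suppressed by the wall.
That suppressed elongation corresponds to σ = E·Δ/L = 208×10³ × 1.803/2600 = 144.3 MPa.
Force on the wall = σA = 144.3 × 2675 mm² = 385.9 kN.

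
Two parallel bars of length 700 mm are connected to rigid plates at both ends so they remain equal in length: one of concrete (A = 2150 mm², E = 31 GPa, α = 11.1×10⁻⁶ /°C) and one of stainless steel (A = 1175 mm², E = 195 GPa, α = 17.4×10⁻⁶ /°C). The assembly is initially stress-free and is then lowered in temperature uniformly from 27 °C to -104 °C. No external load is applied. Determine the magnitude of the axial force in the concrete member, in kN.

P ≈ 42.6 kN (compressive in the concrete)

Equilibrium of a rigid end plate with no external load gives equal and opposite internal forces ±P in the two members. Since α_{stainless steel} > α_{concrete}, cooling drives the stainless steel into tension and the concrete into compression.
Compatibility of the two members (thermal + elastic change equal): (α₁ − α₂)ΔT = P·[1/(A₁E₁) + 1/(A₂E₂)].
|α₁ − α₂|·ΔT = 6.3×10⁻⁶ × 131 = 0.0008253.
1/(A₁E₁) + 1/(A₂E₂) = 1/(2150×31×10³) + 1/(1175×195×10³) = 1.937×10⁻⁸ N⁻¹.
So P = 0.0008253 / 1.937×10⁻⁸ = 42.61 kN.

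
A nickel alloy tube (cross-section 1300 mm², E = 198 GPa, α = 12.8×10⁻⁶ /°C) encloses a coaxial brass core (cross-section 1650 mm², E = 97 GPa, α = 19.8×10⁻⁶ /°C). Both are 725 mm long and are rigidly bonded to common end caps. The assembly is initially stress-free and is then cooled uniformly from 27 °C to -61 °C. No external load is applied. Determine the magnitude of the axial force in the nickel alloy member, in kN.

P ≈ 60.8 kN (compressive in the nickel alloy)

Equilibrium of a rigid end plate with no external load gives equal and opposite internal forces ±P in the two members. Since α_{brass} > α_{nickel alloy}, cooling drives the brass into tension and the nickel alloy into compression.
Equating the net (thermal + elastic) strains gives |α₁ − α₂|·ΔT = P·[1/(A₁E₁) + 1/(A₂E₂)].
|α₁ − α₂|·ΔT = 7×10⁻⁶ × 88 = 0.000616.
1/(A₁E₁) + 1/(A₂E₂) = 1/(1300×198×10³) + 1/(1650×97×10³) = 1.013×10⁻⁸ N⁻¹.
P = 0.000616 / 1.013×10⁻⁸ = 60790 N = 60.79 kN.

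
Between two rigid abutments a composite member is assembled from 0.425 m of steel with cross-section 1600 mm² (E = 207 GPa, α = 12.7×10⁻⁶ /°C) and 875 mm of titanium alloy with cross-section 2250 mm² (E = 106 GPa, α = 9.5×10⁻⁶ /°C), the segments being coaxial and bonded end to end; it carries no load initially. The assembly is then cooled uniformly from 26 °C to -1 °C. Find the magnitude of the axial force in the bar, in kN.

P ≈ 74.8 kN (tensile)

Free thermal contraction of the whole bar: Σ αᵢΔT Lᵢ = 12.7×10⁻⁶×27×425 + 9.5×10⁻⁶×27×875 = 0.3702 mm.
The rigid supports impose zero overall length change; the single axial force P common to all segments must satisfy P Σ Lᵢ/(AᵢEᵢ) = δ_free.
The series flexibility is Σ Lᵢ/(AᵢEᵢ) = 425/(1600×207×10³) + 875/(2250×106×10³) = 4.952×10⁻⁶ mm/N.
Hence P = δ_free / Σ(L/AE) = 0.3702/4.952×10⁻⁶ = 74.75 kN (tensile).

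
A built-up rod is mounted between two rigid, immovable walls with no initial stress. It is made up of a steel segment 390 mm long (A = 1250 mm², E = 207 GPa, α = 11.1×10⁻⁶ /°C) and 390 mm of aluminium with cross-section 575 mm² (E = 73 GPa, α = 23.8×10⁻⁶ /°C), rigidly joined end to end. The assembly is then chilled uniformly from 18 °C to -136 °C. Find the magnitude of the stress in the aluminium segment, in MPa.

σ ≈ 338 MPa (tensile)

With the walls removed the bar would change length by δ_free = Σ αᵢΔT Lᵢ = 11.1×10⁻⁶×154×390 + 23.8×10⁻⁶×154×390 = 2.096 mm.
The rigid supports impose zero overall length change; the single axial force P common to all segments must satisfy P Σ Lᵢ/(AᵢEᵢ) = δ_free.
Σ Lᵢ/(AᵢEᵢ) = 390/(1250×207×10³) + 390/(575×73×10³) = 1.08×10⁻⁵ mm/N.
P = 2.096 / 1.08×10⁻⁵ = 194100 N = 194.1 kN, tensile.
σ_{aluminium} = P / A = 194100 / 575 = 337.6 MPa.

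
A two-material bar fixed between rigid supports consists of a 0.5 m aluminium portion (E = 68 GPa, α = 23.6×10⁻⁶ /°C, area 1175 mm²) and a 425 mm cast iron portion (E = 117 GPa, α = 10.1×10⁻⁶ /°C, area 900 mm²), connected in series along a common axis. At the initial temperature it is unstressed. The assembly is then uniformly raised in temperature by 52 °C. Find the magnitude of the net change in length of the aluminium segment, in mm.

|ΔL| ≈ 0.105 mm

Free thermal expansion of the whole bar: Σ αᵢΔT Lᵢ = 23.6×10⁻⁶×52×500 + 10.1×10⁻⁶×52×425 = 0.8368 mm.
Since the ends are fixed, an axial force P builds up, equal in every segment, with P · Σ Lᵢ/(AᵢEᵢ) = δ_free.
The series flexibility is Σ Lᵢ/(AᵢEᵢ) = 500/(1175×68×10³) + 425/(900×117×10³) = 1.029×10⁻⁵ mm/N.
Hence P = δ_free / Σ(L/AE) = 0.8368/1.029×10⁻⁵ = 81.29 kN (compressive).
For the aluminium segment, free thermal change = 23.6×10⁻⁶×52×500 = 0.6136 mm and elastic change from P = 81290×500/(1175×68×10³) = 0.5087 mm; these oppose, so the net change is 0.105 mm (segment lengthens).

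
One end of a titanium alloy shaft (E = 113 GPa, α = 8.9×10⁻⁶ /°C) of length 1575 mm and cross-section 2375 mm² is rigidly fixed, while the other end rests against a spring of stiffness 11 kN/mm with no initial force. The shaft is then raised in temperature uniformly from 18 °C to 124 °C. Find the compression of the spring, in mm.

δ ≈ 1.4 mm

If the spring were absent the shaft would lengthen by αΔT L = 8.9×10⁻⁶ × 106 × 1575 = 1.486 mm.
Let P be the compressive force at the spring. The shaft shortens elastically by PL/(AE) and the spring compresses by P/k; together these equal δ_free.
P [ L/(AE) + 1/k ] = δ_free → P [ 1575/(2375×113×10³) + 1/(11×10³) ] = 1.486.
P = 1.486 / 9.678×10⁻⁵ = 15350 N.
Spring compression = P/k = 15350/(11×10³) = 1.396 mm.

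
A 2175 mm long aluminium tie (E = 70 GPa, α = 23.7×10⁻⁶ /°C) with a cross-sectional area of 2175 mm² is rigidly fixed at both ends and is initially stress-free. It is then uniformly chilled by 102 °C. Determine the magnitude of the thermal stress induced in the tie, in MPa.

σ ≈ 169 MPa (tensile)

Because both ends are immovable the net strain is zero, and the suppressed thermal strain is αΔT = 23.7×10⁻⁶ × 102 = 2417.4×10⁻⁶.
The stress required to suppress this strain is σ = Eε = 70×10³ × 2417.4×10⁻⁶ = 169.2 MPa, tensile since the tie is trying to contract.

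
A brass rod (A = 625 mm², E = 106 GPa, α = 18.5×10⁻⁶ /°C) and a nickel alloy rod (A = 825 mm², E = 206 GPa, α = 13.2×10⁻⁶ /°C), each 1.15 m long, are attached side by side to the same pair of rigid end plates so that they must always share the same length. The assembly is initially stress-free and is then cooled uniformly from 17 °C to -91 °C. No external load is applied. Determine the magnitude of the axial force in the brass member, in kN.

P ≈ 27.3 kN (tensile in the brass)

Both members must finish at the same length. With the larger α, the brass tends to over-contract; the plates restrain it, putting the brass in tension and the nickel alloy in compression. With no external load the two internal forces are equal and opposite, magnitude P.
Compatibility of the two members (thermal + elastic change equal): (α₁ − α₂)ΔT = P·[1/(A₁E₁) + 1/(A₂E₂)].
|α₁ − α₂|·ΔT = 5.3×10⁻⁶ × 108 = 0.0005724.
1/(A₁E₁) + 1/(A₂E₂) = 1/(625×106×10³) + 1/(825×206×10³) = 2.098×10⁻⁸ N⁻¹.
So P = 0.0005724 / 2.098×10⁻⁸ = 27.29 kN.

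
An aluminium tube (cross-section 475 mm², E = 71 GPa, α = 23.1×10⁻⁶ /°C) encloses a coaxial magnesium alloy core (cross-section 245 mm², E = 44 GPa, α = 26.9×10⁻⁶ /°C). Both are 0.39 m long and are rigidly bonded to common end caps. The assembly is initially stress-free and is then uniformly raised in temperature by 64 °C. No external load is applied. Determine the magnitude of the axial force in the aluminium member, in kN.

P ≈ 1.99 kN (tensile in the aluminium)

The magnesium alloy has the larger α, so on heating it would change length more than the aluminium if both were free. The rigid plates force a common final length, so the magnesium alloy is put into compression and the aluminium into tension, with equal and opposite forces P (no external load).
Compatibility of the two members (thermal + elastic change equal): (α₁ − α₂)ΔT = P·[1/(A₁E₁) + 1/(A₂E₂)].
|α₁ − α₂|·ΔT = 3.8×10⁻⁶ × 64 = 0.0002432.
1/(A₁E₁) + 1/(A₂E₂) = 1/(475×71×10³) + 1/(245×44×10³) = 1.224×10⁻⁷ N⁻¹.
P = 0.0002432 / 1.224×10⁻⁷ = 1987 N = 1.987 kN.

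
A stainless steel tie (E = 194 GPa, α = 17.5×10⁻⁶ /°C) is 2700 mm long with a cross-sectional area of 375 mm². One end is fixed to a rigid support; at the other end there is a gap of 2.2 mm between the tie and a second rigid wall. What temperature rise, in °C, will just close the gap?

Contact occurs when the free expansion equals the gap: αΔT L = 2.2 mm.
So ΔT = g/(αL) = 2.2/(17.5×10⁻⁶ × 2700) = 46.56 °C.

ΔT ≈ 46.6 °C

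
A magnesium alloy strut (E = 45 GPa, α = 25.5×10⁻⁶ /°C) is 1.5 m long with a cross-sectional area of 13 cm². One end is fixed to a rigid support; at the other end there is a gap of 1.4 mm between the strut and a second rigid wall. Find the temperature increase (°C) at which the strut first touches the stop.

Contact occurs when the free expansion equals the gap: αΔT L = 1.4 mm.
So ΔT = g/(αL) = 1.4/(25.5×10⁻⁶ × 1500) = 36.6 °C.

ΔT ≈ 36.6 °C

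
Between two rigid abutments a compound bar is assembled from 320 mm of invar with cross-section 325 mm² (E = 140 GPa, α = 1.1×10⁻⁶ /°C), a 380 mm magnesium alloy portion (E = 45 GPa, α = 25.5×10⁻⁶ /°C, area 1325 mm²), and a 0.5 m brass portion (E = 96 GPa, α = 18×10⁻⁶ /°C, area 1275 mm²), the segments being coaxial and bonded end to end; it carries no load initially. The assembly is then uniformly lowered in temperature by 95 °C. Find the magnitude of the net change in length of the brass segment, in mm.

|ΔL| ≈ 0.433 mm

If the supports were absent, the total length change would be Σ αᵢΔT Lᵢ = 1.1×10⁻⁶×95×320 + 25.5×10⁻⁶×95×380 + 18×10⁻⁶×95×500 = 1.809 mm.
Since the ends are fixed, an axial force P builds up, equal in every segment, with P · Σ Lᵢ/(AᵢEᵢ) = δ_free.
The series flexibility is Σ Lᵢ/(AᵢEᵢ) = 320/(325×140×10³) + 380/(1325×45×10³) + 500/(1275×96×10³) = 1.749×10⁻⁵ mm/N.
Hence P = δ_free / Σ(L/AE) = 1.809/1.749×10⁻⁵ = 103.4 kN (tensile).
For the brass segment, free thermal change = 18×10⁻⁶×95×500 = 0.855 mm and elastic change from P = 103400×500/(1275×96×10³) = 0.4225 mm; these oppose, so the net change is 0.433 mm (segment shortens).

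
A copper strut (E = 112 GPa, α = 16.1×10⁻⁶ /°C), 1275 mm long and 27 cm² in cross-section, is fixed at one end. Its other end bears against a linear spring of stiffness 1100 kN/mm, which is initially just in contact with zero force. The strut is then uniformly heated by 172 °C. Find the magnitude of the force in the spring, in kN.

The unrestrained thermal change is αΔT L = 16.1×10⁻⁶ × 172 × 1275 = 3.531 mm.
Let P be the compressive force at the spring. The strut shortens elastically by PL/(AE) and the spring compresses by P/k; together these equal δ_free.
So P = δ_free / [L/(AE) + 1/k] = 3.531 / [ 1275/(2700×112×10³) + 1/(1100×10³) ].
P = 3.531 / 5.125×10⁻⁶ = 688900 N.

P ≈ 689 kN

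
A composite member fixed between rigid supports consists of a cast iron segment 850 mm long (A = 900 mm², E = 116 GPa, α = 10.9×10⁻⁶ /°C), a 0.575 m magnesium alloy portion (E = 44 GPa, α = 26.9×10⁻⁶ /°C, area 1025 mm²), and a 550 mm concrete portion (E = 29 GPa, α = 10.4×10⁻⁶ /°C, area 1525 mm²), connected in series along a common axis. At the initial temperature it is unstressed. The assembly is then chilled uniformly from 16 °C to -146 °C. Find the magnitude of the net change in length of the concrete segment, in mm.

|ΔL| ≈ 0.914 mm

If the supports were absent, the total length change would be Σ αᵢΔT Lᵢ = 10.9×10⁻⁶×162×850 + 26.9×10⁻⁶×162×575 + 10.4×10⁻⁶×162×550 = 4.933 mm.
The rigid supports impose zero overall length change; the single axial force P common to all segments must satisfy P Σ Lᵢ/(AᵢEᵢ) = δ_free.
Σ Lᵢ/(AᵢEᵢ) = 850/(900×116×10³) + 575/(1025×44×10³) + 550/(1525×29×10³) = 3.333×10⁻⁵ mm/N.
P = 4.933 / 3.333×10⁻⁵ = 148000 N = 148 kN, tensile.
For the concrete segment, free thermal change = 10.4×10⁻⁶×162×550 = 0.9266 mm and elastic change from P = 148000×550/(1525×29×10³) = 1.841 mm; these oppose, so the net change is 0.914 mm (segment lengthens).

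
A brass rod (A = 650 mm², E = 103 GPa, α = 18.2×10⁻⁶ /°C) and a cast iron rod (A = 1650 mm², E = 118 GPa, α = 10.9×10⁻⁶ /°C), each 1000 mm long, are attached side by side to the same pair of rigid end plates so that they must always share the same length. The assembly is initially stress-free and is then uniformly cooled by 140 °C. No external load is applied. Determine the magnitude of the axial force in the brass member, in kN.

P ≈ 50.9 kN (tensile in the brass)

The brass has the larger α, so on cooling it would change length more than the cast iron if both were free. The rigid plates force a common final length, so the brass is put into tension and the cast iron into compression, with equal and opposite forces P (no external load).
Compatibility of the two members (thermal + elastic change equal): (α₁ − α₂)ΔT = P·[1/(A₁E₁) + 1/(A₂E₂)].
|α₁ − α₂|·ΔT = 7.3×10⁻⁶ × 140 = 0.001022.
1/(A₁E₁) + 1/(A₂E₂) = 1/(650×103×10³) + 1/(1650×118×10³) = 2.007×10⁻⁸ N⁻¹.
P = 0.001022 / 2.007×10⁻⁸ = 50920 N = 50.92 kN.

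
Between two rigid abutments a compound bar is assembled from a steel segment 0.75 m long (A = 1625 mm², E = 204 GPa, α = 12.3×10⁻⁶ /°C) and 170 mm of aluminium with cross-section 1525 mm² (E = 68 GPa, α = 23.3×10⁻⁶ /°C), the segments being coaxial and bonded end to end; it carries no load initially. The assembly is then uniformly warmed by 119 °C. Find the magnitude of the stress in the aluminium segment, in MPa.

With the walls removed the bar would change length by δ_free = Σ αᵢΔT Lᵢ = 12.3×10⁻⁶×119×750 + 23.3×10⁻⁶×119×170 = 1.569 mm.
The walls prevent any net length change, so an axial force P (same in every segment) develops. Compatibility: P · Σ Lᵢ/(AᵢEᵢ) = δ_free.
Σ Lᵢ/(AᵢEᵢ) = 750/(1625×204×10³) + 170/(1525×68×10³) = 3.902×10⁻⁶ mm/N.
P = 1.569 / 3.902×10⁻⁶ = 402200 N = 402.2 kN, compressive.
σ_{aluminium} = P / A = 402200 / 1525 = 263.7 MPa.

σ ≈ 264 MPa (compressive)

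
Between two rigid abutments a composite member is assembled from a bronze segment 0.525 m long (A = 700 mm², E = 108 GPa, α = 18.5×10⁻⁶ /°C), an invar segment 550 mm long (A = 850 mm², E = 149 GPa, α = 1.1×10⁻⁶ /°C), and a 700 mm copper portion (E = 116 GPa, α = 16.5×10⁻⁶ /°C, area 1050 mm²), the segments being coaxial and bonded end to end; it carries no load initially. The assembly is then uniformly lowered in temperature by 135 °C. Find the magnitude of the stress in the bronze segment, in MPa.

σ ≈ 248 MPa (tensile)

Free thermal contraction of the whole bar: Σ αᵢΔT Lᵢ = 18.5×10⁻⁶×135×525 + 1.1×10⁻⁶×135×550 + 16.5×10⁻⁶×135×700 = 2.952 mm.
Since the ends are fixed, an axial force P builds up, equal in every segment, with P · Σ Lᵢ/(AᵢEᵢ) = δ_free.
Σ Lᵢ/(AᵢEᵢ) = 525/(700×108×10³) + 550/(850×149×10³) + 700/(1050×116×10³) = 1.703×10⁻⁵ mm/N.
So P = 2.952 / 1.703×10⁻⁵ = 173.3 kN, tensile.
σ_{bronze} = P / A = 173300 / 700 = 247.6 MPa.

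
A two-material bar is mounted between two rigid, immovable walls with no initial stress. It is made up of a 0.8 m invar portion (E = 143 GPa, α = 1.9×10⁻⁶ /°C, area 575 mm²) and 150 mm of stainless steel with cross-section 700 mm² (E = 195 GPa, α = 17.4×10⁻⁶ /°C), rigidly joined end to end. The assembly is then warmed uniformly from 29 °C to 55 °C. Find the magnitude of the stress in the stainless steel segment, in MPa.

σ ≈ 14.2 MPa (compressive)

With the walls removed the bar would change length by δ_free = Σ αᵢΔT Lᵢ = 1.9×10⁻⁶×26×800 + 17.4×10⁻⁶×26×150 = 0.1074 mm.
Since the ends are fixed, an axial force P builds up, equal in every segment, with P · Σ Lᵢ/(AᵢEᵢ) = δ_free.
The series flexibility is Σ Lᵢ/(AᵢEᵢ) = 800/(575×143×10³) + 150/(700×195×10³) = 1.083×10⁻⁵ mm/N.
So P = 0.1074 / 1.083×10⁻⁵ = 9.917 kN, compressive.
σ_{stainless steel} = P / A = 9917 / 700 = 14.17 MPa.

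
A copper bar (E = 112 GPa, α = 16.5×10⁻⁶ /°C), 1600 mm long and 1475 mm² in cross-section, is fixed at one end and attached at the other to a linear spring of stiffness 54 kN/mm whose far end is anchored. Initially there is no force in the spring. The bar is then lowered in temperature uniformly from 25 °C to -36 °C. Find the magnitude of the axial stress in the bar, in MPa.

σ ≈ 38.7 MPa (tensile)

If the spring were absent the bar would shorten by αΔT L = 16.5×10⁻⁶ × 61 × 1600 = 1.61 mm.
Let P be the tensile force in the spring. The bar extends elastically by PL/(AE) and the spring stretches by P/k; together these equal δ_free.
So P = δ_free / [L/(AE) + 1/k] = 1.61 / [ 1600/(1475×112×10³) + 1/(54×10³) ].
P = 1.61 / 2.82×10⁻⁵ = 57100 N.
σ = P/A = 57100/1475 = 38.71 MPa.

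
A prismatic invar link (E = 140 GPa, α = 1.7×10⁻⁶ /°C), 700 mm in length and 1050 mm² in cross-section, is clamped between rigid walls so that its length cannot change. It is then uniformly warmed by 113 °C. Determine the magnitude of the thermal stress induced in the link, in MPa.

σ ≈ 26.9 MPa (compressive)

With length fixed, the mechanical strain must cancel the thermal strain αΔT = 1.7×10⁻⁶ × 113 = 192.1×10⁻⁶.
Hence σ = E·αΔT = 140×10³ × 192.1×10⁻⁶ = 26.89 MPa, compressive.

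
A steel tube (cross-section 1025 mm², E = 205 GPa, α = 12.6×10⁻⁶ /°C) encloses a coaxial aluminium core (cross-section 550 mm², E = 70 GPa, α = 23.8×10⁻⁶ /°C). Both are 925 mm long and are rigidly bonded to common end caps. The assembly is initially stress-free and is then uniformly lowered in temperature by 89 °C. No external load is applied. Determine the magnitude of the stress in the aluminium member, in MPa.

Both members must finish at the same length. With the larger α, the aluminium tends to over-contract; the plates restrain it, putting the aluminium in tension and the steel in compression. With no external load the two internal forces are equal and opposite, magnitude P.
Compatibility of the two members (thermal + elastic change equal): (α₁ − α₂)ΔT = P·[1/(A₁E₁) + 1/(A₂E₂)].
|α₁ − α₂|·ΔT = 11.2×10⁻⁶ × 89 = 0.0009968.
1/(A₁E₁) + 1/(A₂E₂) = 1/(1025×205×10³) + 1/(550×70×10³) = 3.073×10⁻⁸ N⁻¹.
P = 0.0009968 / 3.073×10⁻⁸ = 32430 N = 32.43 kN.
σ_{aluminium} = P/A₂ = 32430/550 = 58.97 MPa, tensile.

σ ≈ 59 MPa (tensile)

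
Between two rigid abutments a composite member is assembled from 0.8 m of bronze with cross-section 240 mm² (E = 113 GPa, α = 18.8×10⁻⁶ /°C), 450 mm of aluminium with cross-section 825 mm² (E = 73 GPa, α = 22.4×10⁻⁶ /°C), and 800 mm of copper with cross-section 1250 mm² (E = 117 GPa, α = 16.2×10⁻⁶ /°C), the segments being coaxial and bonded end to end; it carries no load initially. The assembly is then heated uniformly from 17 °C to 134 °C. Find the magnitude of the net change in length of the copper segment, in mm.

With the walls removed the bar would change length by δ_free = Σ αᵢΔT Lᵢ = 18.8×10⁻⁶×117×800 + 22.4×10⁻⁶×117×450 + 16.2×10⁻⁶×117×800 = 4.455 mm.
The rigid supports impose zero overall length change; the single axial force P common to all segments must satisfy P Σ Lᵢ/(AᵢEᵢ) = δ_free.
The series flexibility is Σ Lᵢ/(AᵢEᵢ) = 800/(240×113×10³) + 450/(825×73×10³) + 800/(1250×117×10³) = 4.244×10⁻⁵ mm/N.
So P = 4.455 / 4.244×10⁻⁵ = 105 kN, compressive.
For the copper segment, free thermal change = 16.2×10⁻⁶×117×800 = 1.516 mm and elastic change from P = 105000×800/(1250×117×10³) = 0.5742 mm; these oppose, so the net change is 0.942 mm (segment lengthens).

|ΔL| ≈ 0.942 mm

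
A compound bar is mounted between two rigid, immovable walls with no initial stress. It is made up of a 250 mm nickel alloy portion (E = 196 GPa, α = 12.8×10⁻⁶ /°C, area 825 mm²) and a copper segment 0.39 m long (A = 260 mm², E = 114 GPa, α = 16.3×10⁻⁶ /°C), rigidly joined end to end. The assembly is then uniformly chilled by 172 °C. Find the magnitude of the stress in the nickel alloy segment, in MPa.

σ ≈ 136 MPa (tensile)

Free thermal contraction of the whole bar: Σ αᵢΔT Lᵢ = 12.8×10⁻⁶×172×250 + 16.3×10⁻⁶×172×390 = 1.644 mm.
The walls prevent any net length change, so an axial force P (same in every segment) develops. Compatibility: P · Σ Lᵢ/(AᵢEᵢ) = δ_free.
The series flexibility is Σ Lᵢ/(AᵢEᵢ) = 250/(825×196×10³) + 390/(260×114×10³) = 1.47×10⁻⁵ mm/N.
So P = 1.644 / 1.47×10⁻⁵ = 111.8 kN, tensile.
σ_{nickel alloy} = P / A = 111800 / 825 = 135.5 MPa.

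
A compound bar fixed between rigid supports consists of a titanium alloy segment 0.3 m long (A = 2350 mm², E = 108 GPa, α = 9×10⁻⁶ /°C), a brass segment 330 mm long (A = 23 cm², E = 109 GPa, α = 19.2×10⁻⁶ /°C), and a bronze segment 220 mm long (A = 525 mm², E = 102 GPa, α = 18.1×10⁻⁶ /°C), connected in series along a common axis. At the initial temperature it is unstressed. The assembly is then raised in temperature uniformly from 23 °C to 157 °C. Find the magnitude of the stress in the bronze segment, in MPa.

σ ≈ 503 MPa (compressive)

With the walls removed the bar would change length by δ_free = Σ αᵢΔT Lᵢ = 9×10⁻⁶×134×300 + 19.2×10⁻⁶×134×330 + 18.1×10⁻⁶×134×220 = 1.744 mm.
The walls prevent any net length change, so an axial force P (same in every segment) develops. Compatibility: P · Σ Lᵢ/(AᵢEᵢ) = δ_free.
Σ Lᵢ/(AᵢEᵢ) = 300/(2350×108×10³) + 330/(2300×109×10³) + 220/(525×102×10³) = 6.607×10⁻⁶ mm/N.
P = 1.744 / 6.607×10⁻⁶ = 264000 N = 264 kN, compressive.
σ_{bronze} = P / A = 264000 / 525 = 502.9 MPa.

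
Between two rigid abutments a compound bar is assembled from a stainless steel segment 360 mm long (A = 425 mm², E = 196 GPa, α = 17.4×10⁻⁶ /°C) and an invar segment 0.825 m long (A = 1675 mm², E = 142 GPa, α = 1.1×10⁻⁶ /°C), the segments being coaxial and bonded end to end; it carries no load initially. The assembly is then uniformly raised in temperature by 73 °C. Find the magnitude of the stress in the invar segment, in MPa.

σ ≈ 40.1 MPa (compressive)

Free thermal expansion of the whole bar: Σ αᵢΔT Lᵢ = 17.4×10⁻⁶×73×360 + 1.1×10⁻⁶×73×825 = 0.5235 mm.
Since the ends are fixed, an axial force P builds up, equal in every segment, with P · Σ Lᵢ/(AᵢEᵢ) = δ_free.
The series flexibility is Σ Lᵢ/(AᵢEᵢ) = 360/(425×196×10³) + 825/(1675×142×10³) = 7.79×10⁻⁶ mm/N.
P = 0.5235 / 7.79×10⁻⁶ = 67200 N = 67.2 kN, compressive.
σ_{invar} = P / A = 67200 / 1675 = 40.12 MPa.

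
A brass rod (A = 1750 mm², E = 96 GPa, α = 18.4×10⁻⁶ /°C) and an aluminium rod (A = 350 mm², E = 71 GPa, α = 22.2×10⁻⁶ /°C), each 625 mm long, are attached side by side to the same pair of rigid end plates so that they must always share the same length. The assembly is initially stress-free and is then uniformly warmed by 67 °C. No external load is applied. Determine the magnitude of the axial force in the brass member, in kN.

Both members must finish at the same length. With the larger α, the aluminium tends to over-expand; the plates restrain it, putting the aluminium in compression and the brass in tension. With no external load the two internal forces are equal and opposite, magnitude P.
Compatibility of the two members (thermal + elastic change equal): (α₁ − α₂)ΔT = P·[1/(A₁E₁) + 1/(A₂E₂)].
|α₁ − α₂|·ΔT = 3.8×10⁻⁶ × 67 = 0.0002546.
1/(A₁E₁) + 1/(A₂E₂) = 1/(1750×96×10³) + 1/(350×71×10³) = 4.619×10⁻⁸ N⁻¹.
P = 0.0002546 / 4.619×10⁻⁸ = 5512 N = 5.512 kN.

P ≈ 5.51 kN (tensile in the brass)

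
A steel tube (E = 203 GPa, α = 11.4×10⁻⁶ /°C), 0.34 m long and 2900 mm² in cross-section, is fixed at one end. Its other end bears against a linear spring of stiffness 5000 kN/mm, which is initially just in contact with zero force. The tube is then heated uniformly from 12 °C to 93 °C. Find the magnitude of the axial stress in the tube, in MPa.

σ ≈ 139 MPa (compressive)

Free thermal expansion: δ_free = αΔT L = 11.4×10⁻⁶ × 81 × 340 = 0.314 mm.
With a force P in the spring, the elastic change of the tube is PL/(AE) and that of the spring is P/k; compatibility requires their sum to equal δ_free.
So P = δ_free / [L/(AE) + 1/k] = 0.314 / [ 340/(2900×203×10³) + 1/(5000×10³) ].
P = 0.314 / 7.775×10⁻⁷ = 403800 N.
σ = P/A = 403800/2900 = 139.2 MPa.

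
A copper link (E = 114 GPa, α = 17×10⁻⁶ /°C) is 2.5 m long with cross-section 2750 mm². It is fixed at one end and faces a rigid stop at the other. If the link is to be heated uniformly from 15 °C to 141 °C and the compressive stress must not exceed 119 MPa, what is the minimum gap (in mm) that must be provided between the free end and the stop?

g ≈ 2.75 mm

Free expansion if unrestrained: δ_free = αΔT L = 17×10⁻⁶ × 126 × 2500 = 5.355 mm.
At the allowable stress the elastic shortening the wall may impose is σL/E = 119 × 2500 / (114×10³) = 2.61 mm.
So the gap has to take up the difference, g_min = δ_free − σL/E = 5.355 − 2.61 = 2.745 mm.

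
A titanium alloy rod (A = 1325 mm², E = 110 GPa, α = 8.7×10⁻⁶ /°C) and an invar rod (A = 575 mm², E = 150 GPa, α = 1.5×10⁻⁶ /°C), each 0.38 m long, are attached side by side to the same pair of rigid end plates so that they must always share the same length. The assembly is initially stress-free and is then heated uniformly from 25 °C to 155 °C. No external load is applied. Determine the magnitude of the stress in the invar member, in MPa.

Equilibrium of a rigid end plate with no external load gives equal and opposite internal forces ±P in the two members. Since α_{titanium alloy} > α_{invar}, heating drives the titanium alloy into compression and the invar into tension.
Equating the net (thermal + elastic) strains gives |α₁ − α₂|·ΔT = P·[1/(A₁E₁) + 1/(A₂E₂)].
|α₁ − α₂|·ΔT = 7.2×10⁻⁶ × 130 = 0.000936.
1/(A₁E₁) + 1/(A₂E₂) = 1/(1325×110×10³) + 1/(575×150×10³) = 1.846×10⁻⁸ N⁻¹.
So P = 0.000936 / 1.846×10⁻⁸ = 50.72 kN.
σ_{invar} = P/A₂ = 50720/575 = 88.2 MPa, tensile.

σ ≈ 88.2 MPa (tensile)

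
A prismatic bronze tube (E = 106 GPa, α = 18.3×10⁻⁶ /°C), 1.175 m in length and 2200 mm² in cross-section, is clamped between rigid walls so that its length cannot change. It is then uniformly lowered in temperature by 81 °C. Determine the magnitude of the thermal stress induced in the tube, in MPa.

σ ≈ 157 MPa (tensile)

Because both ends are immovable the net strain is zero, and the suppressed thermal strain is αΔT = 18.3×10⁻⁶ × 81 = 1482.3×10⁻⁶.
σ = EαΔT = 106×10³ × 18.3×10⁻⁶ × 81 = 157.1 MPa (tensile; the tube is trying to contract).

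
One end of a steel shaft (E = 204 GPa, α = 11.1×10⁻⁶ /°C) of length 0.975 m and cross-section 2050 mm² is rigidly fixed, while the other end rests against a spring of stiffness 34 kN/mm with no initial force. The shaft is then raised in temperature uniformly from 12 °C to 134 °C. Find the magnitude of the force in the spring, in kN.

P ≈ 41.6 kN

The unrestrained thermal change is αΔT L = 11.1×10⁻⁶ × 122 × 975 = 1.32 mm.
Let P be the compressive force at the spring. The shaft shortens elastically by PL/(AE) and the spring compresses by P/k; together these equal δ_free.
P [ L/(AE) + 1/k ] = δ_free → P [ 975/(2050×204×10³) + 1/(34×10³) ] = 1.32.
P = 1.32 / 3.174×10⁻⁵ = 41590 N.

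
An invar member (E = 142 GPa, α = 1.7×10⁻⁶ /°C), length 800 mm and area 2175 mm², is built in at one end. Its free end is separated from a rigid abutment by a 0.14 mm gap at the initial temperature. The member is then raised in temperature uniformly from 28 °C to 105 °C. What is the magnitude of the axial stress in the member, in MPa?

σ ≈ 0 MPa

Free thermal elongation = αΔT L = 1.7×10⁻⁶ × 77 × 800 = 0.1047 mm.
This is smaller than the 0.14 mm clearance, so the member expands freely without reaching the stop — the stress is zero.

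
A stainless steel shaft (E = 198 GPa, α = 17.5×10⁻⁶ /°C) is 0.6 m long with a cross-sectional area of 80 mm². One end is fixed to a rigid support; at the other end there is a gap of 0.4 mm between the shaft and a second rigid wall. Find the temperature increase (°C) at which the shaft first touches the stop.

ΔT ≈ 38.1 °C

Contact occurs when the free expansion equals the gap: αΔT L = 0.4 mm.
ΔT = 0.4 / (17.5×10⁻⁶ × 600) = 38.1 °C.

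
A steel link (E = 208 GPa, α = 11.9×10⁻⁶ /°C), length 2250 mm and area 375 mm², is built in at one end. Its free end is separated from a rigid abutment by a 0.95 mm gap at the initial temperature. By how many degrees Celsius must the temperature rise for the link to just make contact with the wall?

The gap closes when αΔT L = 0.95 mm, since the link is still unstressed at that instant.
ΔT = 0.95 / (11.9×10⁻⁶ × 2250) = 35.48 °C.

ΔT ≈ 35.5 °C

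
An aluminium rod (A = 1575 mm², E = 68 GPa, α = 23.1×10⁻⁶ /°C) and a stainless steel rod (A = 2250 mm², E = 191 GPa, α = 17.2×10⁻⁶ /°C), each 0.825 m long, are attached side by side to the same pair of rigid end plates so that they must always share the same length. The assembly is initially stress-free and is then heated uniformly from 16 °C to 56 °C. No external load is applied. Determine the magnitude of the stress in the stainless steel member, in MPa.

The aluminium has the larger α, so on heating it would change length more than the stainless steel if both were free. The rigid plates force a common final length, so the aluminium is put into compression and the stainless steel into tension, with equal and opposite forces P (no external load).
Equating the net (thermal + elastic) strains gives |α₁ − α₂|·ΔT = P·[1/(A₁E₁) + 1/(A₂E₂)].
|α₁ − α₂|·ΔT = 5.9×10⁻⁶ × 40 = 0.000236.
1/(A₁E₁) + 1/(A₂E₂) = 1/(1575×68×10³) + 1/(2250×191×10³) = 1.166×10⁻⁸ N⁻¹.
P = 0.000236 / 1.166×10⁻⁸ = 20230 N = 20.23 kN.
σ_{stainless steel} = P/A₂ = 20230/2250 = 8.993 MPa, tensile.

σ ≈ 8.99 MPa (tensile)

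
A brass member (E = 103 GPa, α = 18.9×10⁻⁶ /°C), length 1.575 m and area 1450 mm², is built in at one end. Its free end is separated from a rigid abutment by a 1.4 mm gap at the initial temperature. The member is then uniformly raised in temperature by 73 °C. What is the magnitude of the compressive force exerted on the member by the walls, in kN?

P ≈ 73.3 kN

Unrestrained expansion: δ_free = αΔT L = 18.9×10⁻⁶ × 73 × 1575 = 2.173 mm.
The gap closes (δ_free > 1.4 mm) and the wall then resists a further 2.173 − 1.4 = 0.773 mm of expansion.
That suppressed elongation corresponds to σ = E·Δ/L = 103×10³ × 0.773/1575 = 50.55 MPa.
Force on the wall = σA = 50.55 × 1450 mm² = 73.3 kN.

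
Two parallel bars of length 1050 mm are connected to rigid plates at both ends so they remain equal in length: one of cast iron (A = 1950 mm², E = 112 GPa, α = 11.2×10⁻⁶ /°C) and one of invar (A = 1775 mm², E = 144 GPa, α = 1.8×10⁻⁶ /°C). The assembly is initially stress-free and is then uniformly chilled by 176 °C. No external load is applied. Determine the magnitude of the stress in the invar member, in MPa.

σ ≈ 110 MPa (compressive)

The cast iron has the larger α, so on cooling it would change length more than the invar if both were free. The rigid plates force a common final length, so the cast iron is put into tension and the invar into compression, with equal and opposite forces P (no external load).
Equating the net (thermal + elastic) strains gives |α₁ − α₂|·ΔT = P·[1/(A₁E₁) + 1/(A₂E₂)].
|α₁ − α₂|·ΔT = 9.4×10⁻⁶ × 176 = 0.001654.
1/(A₁E₁) + 1/(A₂E₂) = 1/(1950×112×10³) + 1/(1775×144×10³) = 8.491×10⁻⁹ N⁻¹.
P = 0.001654 / 8.491×10⁻⁹ = 194800 N = 194.8 kN.
σ_{invar} = P/A₂ = 194800/1775 = 109.8 MPa, compressive.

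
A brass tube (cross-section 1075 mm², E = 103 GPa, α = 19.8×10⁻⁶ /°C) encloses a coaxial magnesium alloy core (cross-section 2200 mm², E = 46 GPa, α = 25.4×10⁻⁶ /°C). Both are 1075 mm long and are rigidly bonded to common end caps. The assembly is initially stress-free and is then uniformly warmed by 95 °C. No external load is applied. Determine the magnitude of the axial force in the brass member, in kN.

P ≈ 28.1 kN (tensile in the brass)

Equilibrium of a rigid end plate with no external load gives equal and opposite internal forces ±P in the two members. Since α_{magnesium alloy} > α_{brass}, heating drives the magnesium alloy into compression and the brass into tension.
Equating the net (thermal + elastic) strains gives |α₁ − α₂|·ΔT = P·[1/(A₁E₁) + 1/(A₂E₂)].
|α₁ − α₂|·ΔT = 5.6×10⁻⁶ × 95 = 0.000532.
1/(A₁E₁) + 1/(A₂E₂) = 1/(1075×103×10³) + 1/(2200×46×10³) = 1.891×10⁻⁸ N⁻¹.
So P = 0.000532 / 1.891×10⁻⁸ = 28.13 kN.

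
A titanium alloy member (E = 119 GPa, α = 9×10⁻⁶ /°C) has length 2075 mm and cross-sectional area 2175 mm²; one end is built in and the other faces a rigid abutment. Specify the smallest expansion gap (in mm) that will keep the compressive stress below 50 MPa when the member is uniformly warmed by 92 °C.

g ≈ 0.846 mm

Free expansion if unrestrained: δ_free = αΔT L = 9×10⁻⁶ × 92 × 2075 = 1.718 mm.
A stress of 50 MPa corresponds to the wall pushing the member back by σL/E = 50×2075/(119×10³) = 0.8718 mm.
So the gap has to take up the difference, g_min = δ_free − σL/E = 1.718 − 0.8718 = 0.8463 mm.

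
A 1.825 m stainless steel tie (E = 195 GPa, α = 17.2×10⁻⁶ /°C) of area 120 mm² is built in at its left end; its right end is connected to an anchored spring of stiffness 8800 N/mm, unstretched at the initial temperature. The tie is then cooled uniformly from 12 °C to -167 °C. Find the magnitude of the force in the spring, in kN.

If the spring were absent the tie would shorten by αΔT L = 17.2×10⁻⁶ × 179 × 1825 = 5.619 mm.
With a force P in the spring, the elastic change of the tie is PL/(AE) and that of the spring is P/k; compatibility requires their sum to equal δ_free.
So P = δ_free / [L/(AE) + 1/k] = 5.619 / [ 1825/(120×195×10³) + 1/(8800) ].
P = 5.619 / 0.0001916 = 29320 N.

P ≈ 29.3 kN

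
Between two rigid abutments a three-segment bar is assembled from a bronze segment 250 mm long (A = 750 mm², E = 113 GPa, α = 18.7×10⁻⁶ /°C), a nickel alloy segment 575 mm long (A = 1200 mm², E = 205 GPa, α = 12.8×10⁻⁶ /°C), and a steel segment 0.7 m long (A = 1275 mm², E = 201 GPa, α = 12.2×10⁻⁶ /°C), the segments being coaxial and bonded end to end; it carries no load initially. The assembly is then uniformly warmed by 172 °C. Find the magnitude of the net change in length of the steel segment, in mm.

With the walls removed the bar would change length by δ_free = Σ αᵢΔT Lᵢ = 18.7×10⁻⁶×172×250 + 12.8×10⁻⁶×172×575 + 12.2×10⁻⁶×172×700 = 3.539 mm.
The rigid supports impose zero overall length change; the single axial force P common to all segments must satisfy P Σ Lᵢ/(AᵢEᵢ) = δ_free.
Σ Lᵢ/(AᵢEᵢ) = 250/(750×113×10³) + 575/(1200×205×10³) + 700/(1275×201×10³) = 8.019×10⁻⁶ mm/N.
So P = 3.539 / 8.019×10⁻⁶ = 441.3 kN, compressive.
For the steel segment, free thermal change = 12.2×10⁻⁶×172×700 = 1.469 mm and elastic change from P = 441300×700/(1275×201×10³) = 1.205 mm; these oppose, so the net change is 0.263 mm (segment lengthens).

|ΔL| ≈ 0.263 mm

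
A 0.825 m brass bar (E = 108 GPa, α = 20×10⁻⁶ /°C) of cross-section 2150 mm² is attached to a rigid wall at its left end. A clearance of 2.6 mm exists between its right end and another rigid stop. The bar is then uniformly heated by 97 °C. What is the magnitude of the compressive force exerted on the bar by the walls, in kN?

Free thermal elongation = αΔT L = 20×10⁻⁶ × 97 × 825 = 1.6 mm.
This is smaller than the 2.6 mm clearance, so the bar expands freely without reaching the stop — the stress is zero.

P ≈ 0 kN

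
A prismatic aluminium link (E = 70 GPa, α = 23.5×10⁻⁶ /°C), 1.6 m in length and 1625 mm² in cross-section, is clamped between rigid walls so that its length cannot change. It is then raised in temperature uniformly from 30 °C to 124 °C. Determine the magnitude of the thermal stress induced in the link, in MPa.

Because both ends are immovable the net strain is zero, and the suppressed thermal strain is αΔT = 23.5×10⁻⁶ × 94 = 2209×10⁻⁶.
σ = EαΔT = 70×10³ × 23.5×10⁻⁶ × 94 = 154.6 MPa (compressive; the link is trying to expand).

σ ≈ 155 MPa (compressive)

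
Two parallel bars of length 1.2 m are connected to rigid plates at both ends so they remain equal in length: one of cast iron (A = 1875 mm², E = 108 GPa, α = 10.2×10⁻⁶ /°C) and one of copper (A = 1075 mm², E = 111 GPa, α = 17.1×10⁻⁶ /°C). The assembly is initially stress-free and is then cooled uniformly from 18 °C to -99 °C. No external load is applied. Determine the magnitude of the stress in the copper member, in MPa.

σ ≈ 56.4 MPa (tensile)

The copper has the larger α, so on cooling it would change length more than the cast iron if both were free. The rigid plates force a common final length, so the copper is put into tension and the cast iron into compression, with equal and opposite forces P (no external load).
Equating the net (thermal + elastic) strains gives |α₁ − α₂|·ΔT = P·[1/(A₁E₁) + 1/(A₂E₂)].
|α₁ − α₂|·ΔT = 6.9×10⁻⁶ × 117 = 0.0008073.
1/(A₁E₁) + 1/(A₂E₂) = 1/(1875×108×10³) + 1/(1075×111×10³) = 1.332×10⁻⁸ N⁻¹.
So P = 0.0008073 / 1.332×10⁻⁸ = 60.61 kN.
σ_{copper} = P/A₂ = 60610/1075 = 56.38 MPa, tensile.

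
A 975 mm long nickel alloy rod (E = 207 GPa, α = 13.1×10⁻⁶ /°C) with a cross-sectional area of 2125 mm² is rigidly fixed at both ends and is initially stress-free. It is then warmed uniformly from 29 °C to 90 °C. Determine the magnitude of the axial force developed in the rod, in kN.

With zero net strain, σ = E·αΔT = 207 GPa × 13.1×10⁻⁶ × 61 = 165.4 MPa.
Axial force P = σA = 165.4 × 2125 = 351500 N = 351.5 kN, compressive.

P ≈ 352 kN (compressive)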